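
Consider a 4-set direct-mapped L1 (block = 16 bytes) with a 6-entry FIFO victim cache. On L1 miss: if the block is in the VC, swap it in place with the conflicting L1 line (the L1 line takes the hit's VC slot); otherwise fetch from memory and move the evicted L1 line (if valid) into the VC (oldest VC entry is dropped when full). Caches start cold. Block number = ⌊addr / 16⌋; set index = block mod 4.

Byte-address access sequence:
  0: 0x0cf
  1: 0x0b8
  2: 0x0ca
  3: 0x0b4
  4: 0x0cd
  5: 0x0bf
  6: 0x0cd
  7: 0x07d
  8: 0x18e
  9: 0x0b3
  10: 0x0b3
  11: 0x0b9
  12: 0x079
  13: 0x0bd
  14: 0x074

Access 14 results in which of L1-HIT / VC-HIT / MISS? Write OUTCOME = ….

0: 0xcf (blk 12, set 0) → MISS  vc=[]
1: 0xb8 (blk 11, set 3) → MISS  vc=[]
2: 0xca (blk 12, set 0) → L1-HIT  vc=[]
3: 0xb4 (blk 11, set 3) → L1-HIT  vc=[]
4: 0xcd (blk 12, set 0) → L1-HIT  vc=[]
5: 0xbf (blk 11, set 3) → L1-HIT  vc=[]
6: 0xcd (blk 12, set 0) → L1-HIT  vc=[]
7: 0x7d (blk 7, set 3) → MISS  vc=[11]
8: 0x18e (blk 24, set 0) → MISS  vc=[11, 12]
9: 0xb3 (blk 11, set 3) → VC-HIT  vc=[7, 12]
10: 0xb3 (blk 11, set 3) → L1-HIT  vc=[7, 12]
11: 0xb9 (blk 11, set 3) → L1-HIT  vc=[7, 12]
12: 0x79 (blk 7, set 3) → VC-HIT  vc=[11, 12]
13: 0xbd (blk 11, set 3) → VC-HIT  vc=[7, 12]
14: 0x74 (blk 7, set 3) → VC-HIT  vc=[11, 12]

OUTCOME = VC-HIT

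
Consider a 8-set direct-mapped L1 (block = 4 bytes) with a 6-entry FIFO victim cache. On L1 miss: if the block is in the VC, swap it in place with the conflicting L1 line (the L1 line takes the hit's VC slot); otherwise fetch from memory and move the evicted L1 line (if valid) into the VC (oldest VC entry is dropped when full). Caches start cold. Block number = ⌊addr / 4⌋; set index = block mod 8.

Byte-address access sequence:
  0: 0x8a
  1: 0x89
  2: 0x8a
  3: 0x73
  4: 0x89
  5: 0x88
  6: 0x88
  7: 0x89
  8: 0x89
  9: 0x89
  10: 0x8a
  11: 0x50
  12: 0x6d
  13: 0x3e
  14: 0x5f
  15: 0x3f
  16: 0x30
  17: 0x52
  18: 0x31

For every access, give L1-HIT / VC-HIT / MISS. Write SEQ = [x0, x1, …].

0: 0x8a (blk 34, set 2) → MISS  vc=[]
1: 0x89 (blk 34, set 2) → L1-HIT  vc=[]
2: 0x8a (blk 34, set 2) → L1-HIT  vc=[]
3: 0x73 (blk 28, set 4) → MISS  vc=[]
4: 0x89 (blk 34, set 2) → L1-HIT  vc=[]
5: 0x88 (blk 34, set 2) → L1-HIT  vc=[]
6: 0x88 (blk 34, set 2) → L1-HIT  vc=[]
7: 0x89 (blk 34, set 2) → L1-HIT  vc=[]
8: 0x89 (blk 34, set 2) → L1-HIT  vc=[]
9: 0x89 (blk 34, set 2) → L1-HIT  vc=[]
10: 0x8a (blk 34, set 2) → L1-HIT  vc=[]
11: 0x50 (blk 20, set 4) → MISS  vc=[28]
12: 0x6d (blk 27, set 3) → MISS  vc=[28]
13: 0x3e (blk 15, set 7) → MISS  vc=[28]
14: 0x5f (blk 23, set 7) → MISS  vc=[28, 15]
15: 0x3f (blk 15, set 7) → VC-HIT  vc=[28, 23]
16: 0x30 (blk 12, set 4) → MISS  vc=[28, 23, 20]
17: 0x52 (blk 20, set 4) → VC-HIT  vc=[28, 23, 12]
18: 0x31 (blk 12, set 4) → VC-HIT  vc=[28, 23, 20]

SEQ = [MISS, L1-HIT, L1-HIT, MISS, L1-HIT, L1-HIT, L1-HIT, L1-HIT, L1-HIT, L1-HIT, L1-HIT, MISS, MISS, MISS, MISS, VC-HIT, MISS, VC-HIT, VC-HIT]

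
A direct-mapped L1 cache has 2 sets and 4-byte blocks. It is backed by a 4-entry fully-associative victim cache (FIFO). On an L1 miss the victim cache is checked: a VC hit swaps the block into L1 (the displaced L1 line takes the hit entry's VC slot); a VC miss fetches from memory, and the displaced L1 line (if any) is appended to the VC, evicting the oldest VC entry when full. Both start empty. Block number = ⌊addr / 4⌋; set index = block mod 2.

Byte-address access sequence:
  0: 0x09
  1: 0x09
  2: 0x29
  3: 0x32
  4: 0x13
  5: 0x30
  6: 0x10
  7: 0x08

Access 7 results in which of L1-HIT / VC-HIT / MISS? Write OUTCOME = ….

OUTCOME = VC-HIT

0: 0x9 (blk 2, set 0) → MISS  vc=[]
1: 0x9 (blk 2, set 0) → L1-HIT  vc=[]
2: 0x29 (blk 10, set 0) → MISS  vc=[2]
3: 0x32 (blk 12, set 0) → MISS  vc=[2, 10]
4: 0x13 (blk 4, set 0) → MISS  vc=[2, 10, 12]
5: 0x30 (blk 12, set 0) → VC-HIT  vc=[2, 10, 4]
6: 0x10 (blk 4, set 0) → VC-HIT  vc=[2, 10, 12]
7: 0x8 (blk 2, set 0) → VC-HIT  vc=[4, 10, 12]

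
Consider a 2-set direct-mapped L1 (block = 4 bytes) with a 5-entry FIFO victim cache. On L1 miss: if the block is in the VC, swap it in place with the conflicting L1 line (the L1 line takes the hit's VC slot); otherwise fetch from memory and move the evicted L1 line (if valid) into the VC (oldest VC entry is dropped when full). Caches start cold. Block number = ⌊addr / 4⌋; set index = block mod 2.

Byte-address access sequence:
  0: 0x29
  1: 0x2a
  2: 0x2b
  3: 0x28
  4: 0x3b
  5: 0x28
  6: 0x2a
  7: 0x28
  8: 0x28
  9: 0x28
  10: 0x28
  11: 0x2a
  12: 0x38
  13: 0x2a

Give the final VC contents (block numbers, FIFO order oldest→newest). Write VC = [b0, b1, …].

#0 0x29→b10/s0 MISS; vc=[]
#1 0x2a→b10/s0 L1-HIT; vc=[]
#2 0x2b→b10/s0 L1-HIT; vc=[]
#3 0x28→b10/s0 L1-HIT; vc=[]
#4 0x3b→b14/s0 MISS; vc=[10]
#5 0x28→b10/s0 VC-HIT; vc=[14]
#6 0x2a→b10/s0 L1-HIT; vc=[14]
#7 0x28→b10/s0 L1-HIT; vc=[14]
#8 0x28→b10/s0 L1-HIT; vc=[14]
#9 0x28→b10/s0 L1-HIT; vc=[14]
#10 0x28→b10/s0 L1-HIT; vc=[14]
#11 0x2a→b10/s0 L1-HIT; vc=[14]
#12 0x38→b14/s0 VC-HIT; vc=[10]
#13 0x2a→b10/s0 VC-HIT; vc=[14]

VC = [14]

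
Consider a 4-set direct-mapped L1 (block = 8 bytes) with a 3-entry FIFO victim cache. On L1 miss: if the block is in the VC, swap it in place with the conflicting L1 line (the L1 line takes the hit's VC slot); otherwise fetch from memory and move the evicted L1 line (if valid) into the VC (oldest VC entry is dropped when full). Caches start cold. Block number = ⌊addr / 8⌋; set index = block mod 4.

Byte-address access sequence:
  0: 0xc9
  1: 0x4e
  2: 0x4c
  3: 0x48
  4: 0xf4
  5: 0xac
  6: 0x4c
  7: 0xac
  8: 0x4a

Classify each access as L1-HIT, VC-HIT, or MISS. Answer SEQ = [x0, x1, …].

SEQ = [MISS, MISS, L1-HIT, L1-HIT, MISS, MISS, VC-HIT, VC-HIT, VC-HIT]

  [0] addr=0xc9 blk=25 s=1: MISS | VC []
  [1] addr=0x4e blk=9 s=1: MISS | VC [25]
  [2] addr=0x4c blk=9 s=1: L1-HIT | VC [25]
  [3] addr=0x48 blk=9 s=1: L1-HIT | VC [25]
  [4] addr=0xf4 blk=30 s=2: MISS | VC [25]
  [5] addr=0xac blk=21 s=1: MISS | VC [25, 9]
  [6] addr=0x4c blk=9 s=1: VC-HIT | VC [25, 21]
  [7] addr=0xac blk=21 s=1: VC-HIT | VC [25, 9]
  [8] addr=0x4a blk=9 s=1: VC-HIT | VC [25, 21]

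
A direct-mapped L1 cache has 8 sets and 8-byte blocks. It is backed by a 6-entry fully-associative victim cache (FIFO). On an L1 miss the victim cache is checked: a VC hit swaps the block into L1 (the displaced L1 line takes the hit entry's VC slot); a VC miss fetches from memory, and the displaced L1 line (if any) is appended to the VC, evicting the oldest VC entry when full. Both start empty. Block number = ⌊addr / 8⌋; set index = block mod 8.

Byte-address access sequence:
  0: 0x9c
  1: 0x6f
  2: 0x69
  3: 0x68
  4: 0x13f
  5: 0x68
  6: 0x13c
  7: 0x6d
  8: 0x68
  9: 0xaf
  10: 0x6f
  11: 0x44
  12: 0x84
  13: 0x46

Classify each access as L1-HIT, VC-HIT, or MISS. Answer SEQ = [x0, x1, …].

  [0] addr=0x9c blk=19 s=3: MISS | VC []
  [1] addr=0x6f blk=13 s=5: MISS | VC []
  [2] addr=0x69 blk=13 s=5: L1-HIT | VC []
  [3] addr=0x68 blk=13 s=5: L1-HIT | VC []
  [4] addr=0x13f blk=39 s=7: MISS | VC []
  [5] addr=0x68 blk=13 s=5: L1-HIT | VC []
  [6] addr=0x13c blk=39 s=7: L1-HIT | VC []
  [7] addr=0x6d blk=13 s=5: L1-HIT | VC []
  [8] addr=0x68 blk=13 s=5: L1-HIT | VC []
  [9] addr=0xaf blk=21 s=5: MISS | VC [13]
  [10] addr=0x6f blk=13 s=5: VC-HIT | VC [21]
  [11] addr=0x44 blk=8 s=0: MISS | VC [21]
  [12] addr=0x84 blk=16 s=0: MISS | VC [21, 8]
  [13] addr=0x46 blk=8 s=0: VC-HIT | VC [21, 16]

SEQ = [MISS, MISS, L1-HIT, L1-HIT, MISS, L1-HIT, L1-HIT, L1-HIT, L1-HIT, MISS, VC-HIT, MISS, MISS, VC-HIT]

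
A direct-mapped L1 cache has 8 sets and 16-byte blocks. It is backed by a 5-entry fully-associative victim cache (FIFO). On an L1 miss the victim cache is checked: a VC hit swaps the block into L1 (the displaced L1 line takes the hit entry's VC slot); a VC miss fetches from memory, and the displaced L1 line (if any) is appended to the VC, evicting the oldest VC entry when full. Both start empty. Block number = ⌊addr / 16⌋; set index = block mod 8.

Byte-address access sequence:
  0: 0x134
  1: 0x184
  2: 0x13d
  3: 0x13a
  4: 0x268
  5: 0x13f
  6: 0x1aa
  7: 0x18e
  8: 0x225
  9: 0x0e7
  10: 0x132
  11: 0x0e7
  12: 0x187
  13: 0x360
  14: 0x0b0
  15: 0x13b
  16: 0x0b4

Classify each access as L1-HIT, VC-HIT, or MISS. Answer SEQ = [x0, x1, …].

#0 0x134→b19/s3 MISS; vc=[]
#1 0x184→b24/s0 MISS; vc=[]
#2 0x13d→b19/s3 L1-HIT; vc=[]
#3 0x13a→b19/s3 L1-HIT; vc=[]
#4 0x268→b38/s6 MISS; vc=[]
#5 0x13f→b19/s3 L1-HIT; vc=[]
#6 0x1aa→b26/s2 MISS; vc=[]
#7 0x18e→b24/s0 L1-HIT; vc=[]
#8 0x225→b34/s2 MISS; vc=[26]
#9 0xe7→b14/s6 MISS; vc=[26,38]
#10 0x132→b19/s3 L1-HIT; vc=[26,38]
#11 0xe7→b14/s6 L1-HIT; vc=[26,38]
#12 0x187→b24/s0 L1-HIT; vc=[26,38]
#13 0x360→b54/s6 MISS; vc=[26,38,14]
#14 0xb0→b11/s3 MISS; vc=[26,38,14,19]
#15 0x13b→b19/s3 VC-HIT; vc=[26,38,14,11]
#16 0xb4→b11/s3 VC-HIT; vc=[26,38,14,19]

SEQ = [MISS, MISS, L1-HIT, L1-HIT, MISS, L1-HIT, MISS, L1-HIT, MISS, MISS, L1-HIT, L1-HIT, L1-HIT, MISS, MISS, VC-HIT, VC-HIT]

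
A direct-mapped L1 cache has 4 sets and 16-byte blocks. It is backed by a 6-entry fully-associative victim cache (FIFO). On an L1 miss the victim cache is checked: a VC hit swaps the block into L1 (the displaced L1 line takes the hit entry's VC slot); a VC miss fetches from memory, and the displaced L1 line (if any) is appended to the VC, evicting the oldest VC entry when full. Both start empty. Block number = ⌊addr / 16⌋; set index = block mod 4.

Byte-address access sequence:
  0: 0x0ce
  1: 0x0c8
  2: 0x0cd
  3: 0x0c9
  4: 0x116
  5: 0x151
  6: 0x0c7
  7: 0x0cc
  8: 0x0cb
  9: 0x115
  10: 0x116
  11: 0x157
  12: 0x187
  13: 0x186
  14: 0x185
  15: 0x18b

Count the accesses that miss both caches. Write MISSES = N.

MISSES = 4

#0 0xce→b12/s0 MISS; vc=[]
#1 0xc8→b12/s0 L1-HIT; vc=[]
#2 0xcd→b12/s0 L1-HIT; vc=[]
#3 0xc9→b12/s0 L1-HIT; vc=[]
#4 0x116→b17/s1 MISS; vc=[]
#5 0x151→b21/s1 MISS; vc=[17]
#6 0xc7→b12/s0 L1-HIT; vc=[17]
#7 0xcc→b12/s0 L1-HIT; vc=[17]
#8 0xcb→b12/s0 L1-HIT; vc=[17]
#9 0x115→b17/s1 VC-HIT; vc=[21]
#10 0x116→b17/s1 L1-HIT; vc=[21]
#11 0x157→b21/s1 VC-HIT; vc=[17]
#12 0x187→b24/s0 MISS; vc=[17,12]
#13 0x186→b24/s0 L1-HIT; vc=[17,12]
#14 0x185→b24/s0 L1-HIT; vc=[17,12]
#15 0x18b→b24/s0 L1-HIT; vc=[17,12]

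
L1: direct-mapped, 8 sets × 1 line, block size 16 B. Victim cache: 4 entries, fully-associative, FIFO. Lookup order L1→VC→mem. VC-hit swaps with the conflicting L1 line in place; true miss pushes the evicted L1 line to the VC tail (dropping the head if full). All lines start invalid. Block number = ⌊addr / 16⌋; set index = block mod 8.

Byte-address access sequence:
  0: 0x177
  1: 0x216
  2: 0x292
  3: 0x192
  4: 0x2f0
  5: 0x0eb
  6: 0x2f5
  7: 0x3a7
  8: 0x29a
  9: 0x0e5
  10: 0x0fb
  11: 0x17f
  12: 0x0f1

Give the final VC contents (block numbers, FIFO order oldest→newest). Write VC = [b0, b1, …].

  [0] addr=0x177 blk=23 s=7: MISS | VC []
  [1] addr=0x216 blk=33 s=1: MISS | VC []
  [2] addr=0x292 blk=41 s=1: MISS | VC [33]
  [3] addr=0x192 blk=25 s=1: MISS | VC [33, 41]
  [4] addr=0x2f0 blk=47 s=7: MISS | VC [33, 41, 23]
  [5] addr=0xeb blk=14 s=6: MISS | VC [33, 41, 23]
  [6] addr=0x2f5 blk=47 s=7: L1-HIT | VC [33, 41, 23]
  [7] addr=0x3a7 blk=58 s=2: MISS | VC [33, 41, 23]
  [8] addr=0x29a blk=41 s=1: VC-HIT | VC [33, 25, 23]
  [9] addr=0xe5 blk=14 s=6: L1-HIT | VC [33, 25, 23]
  [10] addr=0xfb blk=15 s=7: MISS | VC [33, 25, 23, 47]
  [11] addr=0x17f blk=23 s=7: VC-HIT | VC [33, 25, 15, 47]
  [12] addr=0xf1 blk=15 s=7: VC-HIT | VC [33, 25, 23, 47]

VC = [33, 25, 23, 47]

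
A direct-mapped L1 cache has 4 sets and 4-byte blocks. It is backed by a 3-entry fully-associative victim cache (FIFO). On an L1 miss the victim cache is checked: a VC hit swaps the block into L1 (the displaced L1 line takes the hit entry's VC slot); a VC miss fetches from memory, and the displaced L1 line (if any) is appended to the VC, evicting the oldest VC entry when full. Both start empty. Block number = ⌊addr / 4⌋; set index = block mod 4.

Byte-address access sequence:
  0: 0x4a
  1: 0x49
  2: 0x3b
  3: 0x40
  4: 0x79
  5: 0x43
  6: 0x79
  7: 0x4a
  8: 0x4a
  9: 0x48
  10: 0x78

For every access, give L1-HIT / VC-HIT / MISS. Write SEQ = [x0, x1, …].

SEQ = [MISS, L1-HIT, MISS, MISS, MISS, L1-HIT, L1-HIT, VC-HIT, L1-HIT, L1-HIT, VC-HIT]

  [0] addr=0x4a blk=18 s=2: MISS | VC []
  [1] addr=0x49 blk=18 s=2: L1-HIT | VC []
  [2] addr=0x3b blk=14 s=2: MISS | VC [18]
  [3] addr=0x40 blk=16 s=0: MISS | VC [18]
  [4] addr=0x79 blk=30 s=2: MISS | VC [18, 14]
  [5] addr=0x43 blk=16 s=0: L1-HIT | VC [18, 14]
  [6] addr=0x79 blk=30 s=2: L1-HIT | VC [18, 14]
  [7] addr=0x4a blk=18 s=2: VC-HIT | VC [30, 14]
  [8] addr=0x4a blk=18 s=2: L1-HIT | VC [30, 14]
  [9] addr=0x48 blk=18 s=2: L1-HIT | VC [30, 14]
  [10] addr=0x78 blk=30 s=2: VC-HIT | VC [18, 14]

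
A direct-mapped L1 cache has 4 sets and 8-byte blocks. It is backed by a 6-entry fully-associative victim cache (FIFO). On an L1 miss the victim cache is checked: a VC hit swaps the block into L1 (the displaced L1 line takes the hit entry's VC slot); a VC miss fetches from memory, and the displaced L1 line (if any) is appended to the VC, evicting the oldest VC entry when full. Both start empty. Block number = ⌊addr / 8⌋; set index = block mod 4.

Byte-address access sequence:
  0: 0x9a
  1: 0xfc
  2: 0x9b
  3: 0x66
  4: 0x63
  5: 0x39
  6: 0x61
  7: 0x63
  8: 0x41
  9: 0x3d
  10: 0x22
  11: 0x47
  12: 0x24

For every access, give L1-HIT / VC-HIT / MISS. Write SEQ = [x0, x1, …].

SEQ = [MISS, MISS, VC-HIT, MISS, L1-HIT, MISS, L1-HIT, L1-HIT, MISS, L1-HIT, MISS, VC-HIT, VC-HIT]

#0 0x9a→b19/s3 MISS; vc=[]
#1 0xfc→b31/s3 MISS; vc=[19]
#2 0x9b→b19/s3 VC-HIT; vc=[31]
#3 0x66→b12/s0 MISS; vc=[31]
#4 0x63→b12/s0 L1-HIT; vc=[31]
#5 0x39→b7/s3 MISS; vc=[31,19]
#6 0x61→b12/s0 L1-HIT; vc=[31,19]
#7 0x63→b12/s0 L1-HIT; vc=[31,19]
#8 0x41→b8/s0 MISS; vc=[31,19,12]
#9 0x3d→b7/s3 L1-HIT; vc=[31,19,12]
#10 0x22→b4/s0 MISS; vc=[31,19,12,8]
#11 0x47→b8/s0 VC-HIT; vc=[31,19,12,4]
#12 0x24→b4/s0 VC-HIT; vc=[31,19,12,8]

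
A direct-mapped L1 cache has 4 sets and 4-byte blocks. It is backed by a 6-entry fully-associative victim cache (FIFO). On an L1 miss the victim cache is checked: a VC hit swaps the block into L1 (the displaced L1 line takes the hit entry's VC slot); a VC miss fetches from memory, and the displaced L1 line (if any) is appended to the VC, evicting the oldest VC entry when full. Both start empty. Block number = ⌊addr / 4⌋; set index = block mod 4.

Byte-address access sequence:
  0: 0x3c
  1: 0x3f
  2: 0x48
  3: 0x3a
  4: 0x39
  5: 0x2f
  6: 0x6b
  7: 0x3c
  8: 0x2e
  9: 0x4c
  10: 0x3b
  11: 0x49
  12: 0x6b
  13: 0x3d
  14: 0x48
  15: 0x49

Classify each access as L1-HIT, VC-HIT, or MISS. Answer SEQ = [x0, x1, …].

SEQ = [MISS, L1-HIT, MISS, MISS, L1-HIT, MISS, MISS, VC-HIT, VC-HIT, MISS, VC-HIT, VC-HIT, VC-HIT, VC-HIT, VC-HIT, L1-HIT]

0: 0x3c (blk 15, set 3) → MISS  vc=[]
1: 0x3f (blk 15, set 3) → L1-HIT  vc=[]
2: 0x48 (blk 18, set 2) → MISS  vc=[]
3: 0x3a (blk 14, set 2) → MISS  vc=[18]
4: 0x39 (blk 14, set 2) → L1-HIT  vc=[18]
5: 0x2f (blk 11, set 3) → MISS  vc=[18, 15]
6: 0x6b (blk 26, set 2) → MISS  vc=[18, 15, 14]
7: 0x3c (blk 15, set 3) → VC-HIT  vc=[18, 11, 14]
8: 0x2e (blk 11, set 3) → VC-HIT  vc=[18, 15, 14]
9: 0x4c (blk 19, set 3) → MISS  vc=[18, 15, 14, 11]
10: 0x3b (blk 14, set 2) → VC-HIT  vc=[18, 15, 26, 11]
11: 0x49 (blk 18, set 2) → VC-HIT  vc=[14, 15, 26, 11]
12: 0x6b (blk 26, set 2) → VC-HIT  vc=[14, 15, 18, 11]
13: 0x3d (blk 15, set 3) → VC-HIT  vc=[14, 19, 18, 11]
14: 0x48 (blk 18, set 2) → VC-HIT  vc=[14, 19, 26, 11]
15: 0x49 (blk 18, set 2) → L1-HIT  vc=[14, 19, 26, 11]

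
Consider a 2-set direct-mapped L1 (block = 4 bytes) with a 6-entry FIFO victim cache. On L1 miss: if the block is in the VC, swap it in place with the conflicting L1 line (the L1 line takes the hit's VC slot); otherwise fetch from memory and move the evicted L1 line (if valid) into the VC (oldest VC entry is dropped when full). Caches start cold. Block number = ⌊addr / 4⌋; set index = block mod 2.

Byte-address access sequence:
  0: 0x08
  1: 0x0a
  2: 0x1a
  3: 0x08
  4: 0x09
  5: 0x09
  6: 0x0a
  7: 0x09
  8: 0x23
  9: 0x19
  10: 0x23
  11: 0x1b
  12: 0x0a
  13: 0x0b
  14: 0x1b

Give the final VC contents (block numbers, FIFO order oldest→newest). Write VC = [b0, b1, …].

#0 0x8→b2/s0 MISS; vc=[]
#1 0xa→b2/s0 L1-HIT; vc=[]
#2 0x1a→b6/s0 MISS; vc=[2]
#3 0x8→b2/s0 VC-HIT; vc=[6]
#4 0x9→b2/s0 L1-HIT; vc=[6]
#5 0x9→b2/s0 L1-HIT; vc=[6]
#6 0xa→b2/s0 L1-HIT; vc=[6]
#7 0x9→b2/s0 L1-HIT; vc=[6]
#8 0x23→b8/s0 MISS; vc=[6,2]
#9 0x19→b6/s0 VC-HIT; vc=[8,2]
#10 0x23→b8/s0 VC-HIT; vc=[6,2]
#11 0x1b→b6/s0 VC-HIT; vc=[8,2]
#12 0xa→b2/s0 VC-HIT; vc=[8,6]
#13 0xb→b2/s0 L1-HIT; vc=[8,6]
#14 0x1b→b6/s0 VC-HIT; vc=[8,2]

VC = [8, 2]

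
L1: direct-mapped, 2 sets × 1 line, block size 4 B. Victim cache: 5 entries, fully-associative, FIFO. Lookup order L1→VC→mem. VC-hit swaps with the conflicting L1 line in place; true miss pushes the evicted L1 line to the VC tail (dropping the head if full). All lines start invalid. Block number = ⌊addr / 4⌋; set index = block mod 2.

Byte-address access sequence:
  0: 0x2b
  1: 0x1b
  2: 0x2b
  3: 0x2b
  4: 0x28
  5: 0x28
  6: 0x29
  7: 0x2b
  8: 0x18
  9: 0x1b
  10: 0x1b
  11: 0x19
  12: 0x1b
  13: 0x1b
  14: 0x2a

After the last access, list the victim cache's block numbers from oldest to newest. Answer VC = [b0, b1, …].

VC = [6]

0: 0x2b (blk 10, set 0) → MISS  vc=[]
1: 0x1b (blk 6, set 0) → MISS  vc=[10]
2: 0x2b (blk 10, set 0) → VC-HIT  vc=[6]
3: 0x2b (blk 10, set 0) → L1-HIT  vc=[6]
4: 0x28 (blk 10, set 0) → L1-HIT  vc=[6]
5: 0x28 (blk 10, set 0) → L1-HIT  vc=[6]
6: 0x29 (blk 10, set 0) → L1-HIT  vc=[6]
7: 0x2b (blk 10, set 0) → L1-HIT  vc=[6]
8: 0x18 (blk 6, set 0) → VC-HIT  vc=[10]
9: 0x1b (blk 6, set 0) → L1-HIT  vc=[10]
10: 0x1b (blk 6, set 0) → L1-HIT  vc=[10]
11: 0x19 (blk 6, set 0) → L1-HIT  vc=[10]
12: 0x1b (blk 6, set 0) → L1-HIT  vc=[10]
13: 0x1b (blk 6, set 0) → L1-HIT  vc=[10]
14: 0x2a (blk 10, set 0) → VC-HIT  vc=[6]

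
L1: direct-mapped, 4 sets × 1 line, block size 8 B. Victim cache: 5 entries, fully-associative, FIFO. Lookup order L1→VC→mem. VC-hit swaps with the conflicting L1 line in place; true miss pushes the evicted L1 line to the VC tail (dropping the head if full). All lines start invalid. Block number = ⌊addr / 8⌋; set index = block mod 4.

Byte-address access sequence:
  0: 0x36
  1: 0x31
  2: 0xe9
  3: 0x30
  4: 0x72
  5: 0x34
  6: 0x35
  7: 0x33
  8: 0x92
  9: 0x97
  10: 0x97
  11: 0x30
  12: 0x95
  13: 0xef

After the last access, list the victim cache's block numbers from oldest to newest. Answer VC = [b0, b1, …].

0: 0x36 (blk 6, set 2) → MISS  vc=[]
1: 0x31 (blk 6, set 2) → L1-HIT  vc=[]
2: 0xe9 (blk 29, set 1) → MISS  vc=[]
3: 0x30 (blk 6, set 2) → L1-HIT  vc=[]
4: 0x72 (blk 14, set 2) → MISS  vc=[6]
5: 0x34 (blk 6, set 2) → VC-HIT  vc=[14]
6: 0x35 (blk 6, set 2) → L1-HIT  vc=[14]
7: 0x33 (blk 6, set 2) → L1-HIT  vc=[14]
8: 0x92 (blk 18, set 2) → MISS  vc=[14, 6]
9: 0x97 (blk 18, set 2) → L1-HIT  vc=[14, 6]
10: 0x97 (blk 18, set 2) → L1-HIT  vc=[14, 6]
11: 0x30 (blk 6, set 2) → VC-HIT  vc=[14, 18]
12: 0x95 (blk 18, set 2) → VC-HIT  vc=[14, 6]
13: 0xef (blk 29, set 1) → L1-HIT  vc=[14, 6]

VC = [14, 6]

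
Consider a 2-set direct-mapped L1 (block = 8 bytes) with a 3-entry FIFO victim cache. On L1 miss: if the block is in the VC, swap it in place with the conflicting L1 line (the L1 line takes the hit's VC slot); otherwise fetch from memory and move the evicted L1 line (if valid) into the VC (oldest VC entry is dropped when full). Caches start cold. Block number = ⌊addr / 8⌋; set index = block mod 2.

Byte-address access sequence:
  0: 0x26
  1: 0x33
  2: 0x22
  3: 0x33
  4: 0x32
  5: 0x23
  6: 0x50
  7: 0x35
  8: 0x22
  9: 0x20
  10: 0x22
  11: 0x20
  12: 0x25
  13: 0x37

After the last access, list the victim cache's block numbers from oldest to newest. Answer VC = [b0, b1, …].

#0 0x26→b4/s0 MISS; vc=[]
#1 0x33→b6/s0 MISS; vc=[4]
#2 0x22→b4/s0 VC-HIT; vc=[6]
#3 0x33→b6/s0 VC-HIT; vc=[4]
#4 0x32→b6/s0 L1-HIT; vc=[4]
#5 0x23→b4/s0 VC-HIT; vc=[6]
#6 0x50→b10/s0 MISS; vc=[6,4]
#7 0x35→b6/s0 VC-HIT; vc=[10,4]
#8 0x22→b4/s0 VC-HIT; vc=[10,6]
#9 0x20→b4/s0 L1-HIT; vc=[10,6]
#10 0x22→b4/s0 L1-HIT; vc=[10,6]
#11 0x20→b4/s0 L1-HIT; vc=[10,6]
#12 0x25→b4/s0 L1-HIT; vc=[10,6]
#13 0x37→b6/s0 VC-HIT; vc=[10,4]

VC = [10, 4]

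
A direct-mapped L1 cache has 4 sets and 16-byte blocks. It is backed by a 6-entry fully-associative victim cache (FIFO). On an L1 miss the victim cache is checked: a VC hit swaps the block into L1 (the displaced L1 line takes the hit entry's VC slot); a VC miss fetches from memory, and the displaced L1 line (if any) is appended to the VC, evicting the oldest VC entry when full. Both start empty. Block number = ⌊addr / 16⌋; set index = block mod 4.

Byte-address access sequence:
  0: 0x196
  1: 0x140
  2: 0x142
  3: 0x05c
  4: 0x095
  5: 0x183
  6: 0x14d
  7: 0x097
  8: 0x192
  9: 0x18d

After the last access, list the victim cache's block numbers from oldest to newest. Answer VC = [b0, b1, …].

VC = [9, 5, 20]

#0 0x196→b25/s1 MISS; vc=[]
#1 0x140→b20/s0 MISS; vc=[]
#2 0x142→b20/s0 L1-HIT; vc=[]
#3 0x5c→b5/s1 MISS; vc=[25]
#4 0x95→b9/s1 MISS; vc=[25,5]
#5 0x183→b24/s0 MISS; vc=[25,5,20]
#6 0x14d→b20/s0 VC-HIT; vc=[25,5,24]
#7 0x97→b9/s1 L1-HIT; vc=[25,5,24]
#8 0x192→b25/s1 VC-HIT; vc=[9,5,24]
#9 0x18d→b24/s0 VC-HIT; vc=[9,5,20]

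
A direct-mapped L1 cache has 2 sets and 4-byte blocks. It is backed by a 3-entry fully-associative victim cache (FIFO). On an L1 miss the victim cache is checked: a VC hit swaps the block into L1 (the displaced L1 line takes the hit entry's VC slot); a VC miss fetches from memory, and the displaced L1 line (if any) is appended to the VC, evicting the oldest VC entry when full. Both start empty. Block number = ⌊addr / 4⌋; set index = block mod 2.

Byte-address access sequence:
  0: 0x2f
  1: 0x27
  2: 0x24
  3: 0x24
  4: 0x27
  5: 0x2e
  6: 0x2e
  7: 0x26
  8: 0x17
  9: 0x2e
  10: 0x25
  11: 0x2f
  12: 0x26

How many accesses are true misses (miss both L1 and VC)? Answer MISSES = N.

#0 0x2f→b11/s1 MISS; vc=[]
#1 0x27→b9/s1 MISS; vc=[11]
#2 0x24→b9/s1 L1-HIT; vc=[11]
#3 0x24→b9/s1 L1-HIT; vc=[11]
#4 0x27→b9/s1 L1-HIT; vc=[11]
#5 0x2e→b11/s1 VC-HIT; vc=[9]
#6 0x2e→b11/s1 L1-HIT; vc=[9]
#7 0x26→b9/s1 VC-HIT; vc=[11]
#8 0x17→b5/s1 MISS; vc=[11,9]
#9 0x2e→b11/s1 VC-HIT; vc=[5,9]
#10 0x25→b9/s1 VC-HIT; vc=[5,11]
#11 0x2f→b11/s1 VC-HIT; vc=[5,9]
#12 0x26→b9/s1 VC-HIT; vc=[5,11]

MISSES = 3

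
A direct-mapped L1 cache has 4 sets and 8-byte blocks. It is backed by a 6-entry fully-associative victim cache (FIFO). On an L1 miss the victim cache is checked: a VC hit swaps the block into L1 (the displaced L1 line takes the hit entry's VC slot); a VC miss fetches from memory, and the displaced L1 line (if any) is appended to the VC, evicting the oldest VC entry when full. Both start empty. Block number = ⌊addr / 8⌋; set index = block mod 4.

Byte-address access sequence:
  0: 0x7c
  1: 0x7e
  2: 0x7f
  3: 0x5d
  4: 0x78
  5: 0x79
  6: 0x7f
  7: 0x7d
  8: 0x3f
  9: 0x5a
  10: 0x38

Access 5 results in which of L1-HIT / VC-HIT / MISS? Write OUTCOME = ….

OUTCOME = L1-HIT

#0 0x7c→b15/s3 MISS; vc=[]
#1 0x7e→b15/s3 L1-HIT; vc=[]
#2 0x7f→b15/s3 L1-HIT; vc=[]
#3 0x5d→b11/s3 MISS; vc=[15]
#4 0x78→b15/s3 VC-HIT; vc=[11]
#5 0x79→b15/s3 L1-HIT; vc=[11]
#6 0x7f→b15/s3 L1-HIT; vc=[11]
#7 0x7d→b15/s3 L1-HIT; vc=[11]
#8 0x3f→b7/s3 MISS; vc=[11,15]
#9 0x5a→b11/s3 VC-HIT; vc=[7,15]
#10 0x38→b7/s3 VC-HIT; vc=[11,15]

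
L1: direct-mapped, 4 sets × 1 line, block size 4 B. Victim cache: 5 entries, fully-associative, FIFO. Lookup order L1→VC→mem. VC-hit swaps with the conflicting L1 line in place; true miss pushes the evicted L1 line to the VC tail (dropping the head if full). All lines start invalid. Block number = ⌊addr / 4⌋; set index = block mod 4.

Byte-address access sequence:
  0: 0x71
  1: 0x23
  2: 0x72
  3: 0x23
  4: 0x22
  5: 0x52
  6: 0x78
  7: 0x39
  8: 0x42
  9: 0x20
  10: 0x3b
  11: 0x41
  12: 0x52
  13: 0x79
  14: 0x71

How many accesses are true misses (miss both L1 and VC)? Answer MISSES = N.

0: 0x71 (blk 28, set 0) → MISS  vc=[]
1: 0x23 (blk 8, set 0) → MISS  vc=[28]
2: 0x72 (blk 28, set 0) → VC-HIT  vc=[8]
3: 0x23 (blk 8, set 0) → VC-HIT  vc=[28]
4: 0x22 (blk 8, set 0) → L1-HIT  vc=[28]
5: 0x52 (blk 20, set 0) → MISS  vc=[28, 8]
6: 0x78 (blk 30, set 2) → MISS  vc=[28, 8]
7: 0x39 (blk 14, set 2) → MISS  vc=[28, 8, 30]
8: 0x42 (blk 16, set 0) → MISS  vc=[28, 8, 30, 20]
9: 0x20 (blk 8, set 0) → VC-HIT  vc=[28, 16, 30, 20]
10: 0x3b (blk 14, set 2) → L1-HIT  vc=[28, 16, 30, 20]
11: 0x41 (blk 16, set 0) → VC-HIT  vc=[28, 8, 30, 20]
12: 0x52 (blk 20, set 0) → VC-HIT  vc=[28, 8, 30, 16]
13: 0x79 (blk 30, set 2) → VC-HIT  vc=[28, 8, 14, 16]
14: 0x71 (blk 28, set 0) → VC-HIT  vc=[20, 8, 14, 16]

MISSES = 6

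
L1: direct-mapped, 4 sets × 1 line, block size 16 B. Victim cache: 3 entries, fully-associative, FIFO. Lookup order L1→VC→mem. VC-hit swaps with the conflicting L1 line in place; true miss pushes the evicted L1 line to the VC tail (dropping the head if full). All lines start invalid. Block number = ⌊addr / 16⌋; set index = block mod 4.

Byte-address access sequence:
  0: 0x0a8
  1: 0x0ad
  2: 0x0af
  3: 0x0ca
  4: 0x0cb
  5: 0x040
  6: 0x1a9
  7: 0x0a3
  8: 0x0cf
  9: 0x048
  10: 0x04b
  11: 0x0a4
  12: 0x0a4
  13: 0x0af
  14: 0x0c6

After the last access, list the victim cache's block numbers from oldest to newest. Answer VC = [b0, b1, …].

VC = [4, 26]

  [0] addr=0xa8 blk=10 s=2: MISS | VC []
  [1] addr=0xad blk=10 s=2: L1-HIT | VC []
  [2] addr=0xaf blk=10 s=2: L1-HIT | VC []
  [3] addr=0xca blk=12 s=0: MISS | VC []
  [4] addr=0xcb blk=12 s=0: L1-HIT | VC []
  [5] addr=0x40 blk=4 s=0: MISS | VC [12]
  [6] addr=0x1a9 blk=26 s=2: MISS | VC [12, 10]
  [7] addr=0xa3 blk=10 s=2: VC-HIT | VC [12, 26]
  [8] addr=0xcf blk=12 s=0: VC-HIT | VC [4, 26]
  [9] addr=0x48 blk=4 s=0: VC-HIT | VC [12, 26]
  [10] addr=0x4b blk=4 s=0: L1-HIT | VC [12, 26]
  [11] addr=0xa4 blk=10 s=2: L1-HIT | VC [12, 26]
  [12] addr=0xa4 blk=10 s=2: L1-HIT | VC [12, 26]
  [13] addr=0xaf blk=10 s=2: L1-HIT | VC [12, 26]
  [14] addr=0xc6 blk=12 s=0: VC-HIT | VC [4, 26]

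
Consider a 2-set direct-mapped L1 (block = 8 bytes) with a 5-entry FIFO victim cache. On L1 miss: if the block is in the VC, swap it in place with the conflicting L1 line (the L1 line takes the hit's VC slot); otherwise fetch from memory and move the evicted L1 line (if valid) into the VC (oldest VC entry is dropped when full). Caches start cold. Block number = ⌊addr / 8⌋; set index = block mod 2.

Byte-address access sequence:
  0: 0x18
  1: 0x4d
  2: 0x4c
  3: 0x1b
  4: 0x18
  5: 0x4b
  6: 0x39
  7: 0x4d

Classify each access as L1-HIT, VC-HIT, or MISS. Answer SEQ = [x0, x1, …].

0: 0x18 (blk 3, set 1) → MISS  vc=[]
1: 0x4d (blk 9, set 1) → MISS  vc=[3]
2: 0x4c (blk 9, set 1) → L1-HIT  vc=[3]
3: 0x1b (blk 3, set 1) → VC-HIT  vc=[9]
4: 0x18 (blk 3, set 1) → L1-HIT  vc=[9]
5: 0x4b (blk 9, set 1) → VC-HIT  vc=[3]
6: 0x39 (blk 7, set 1) → MISS  vc=[3, 9]
7: 0x4d (blk 9, set 1) → VC-HIT  vc=[3, 7]

SEQ = [MISS, MISS, L1-HIT, VC-HIT, L1-HIT, VC-HIT, MISS, VC-HIT]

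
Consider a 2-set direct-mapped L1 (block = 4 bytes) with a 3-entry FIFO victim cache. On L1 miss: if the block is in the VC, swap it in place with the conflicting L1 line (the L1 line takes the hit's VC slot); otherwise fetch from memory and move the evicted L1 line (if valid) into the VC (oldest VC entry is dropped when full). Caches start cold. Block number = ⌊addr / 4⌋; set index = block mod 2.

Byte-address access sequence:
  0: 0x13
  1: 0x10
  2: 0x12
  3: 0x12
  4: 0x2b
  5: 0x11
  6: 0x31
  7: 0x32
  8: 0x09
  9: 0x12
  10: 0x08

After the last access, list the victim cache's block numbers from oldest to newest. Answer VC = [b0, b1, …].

VC = [10, 4, 12]

0: 0x13 (blk 4, set 0) → MISS  vc=[]
1: 0x10 (blk 4, set 0) → L1-HIT  vc=[]
2: 0x12 (blk 4, set 0) → L1-HIT  vc=[]
3: 0x12 (blk 4, set 0) → L1-HIT  vc=[]
4: 0x2b (blk 10, set 0) → MISS  vc=[4]
5: 0x11 (blk 4, set 0) → VC-HIT  vc=[10]
6: 0x31 (blk 12, set 0) → MISS  vc=[10, 4]
7: 0x32 (blk 12, set 0) → L1-HIT  vc=[10, 4]
8: 0x9 (blk 2, set 0) → MISS  vc=[10, 4, 12]
9: 0x12 (blk 4, set 0) → VC-HIT  vc=[10, 2, 12]
10: 0x8 (blk 2, set 0) → VC-HIT  vc=[10, 4, 12]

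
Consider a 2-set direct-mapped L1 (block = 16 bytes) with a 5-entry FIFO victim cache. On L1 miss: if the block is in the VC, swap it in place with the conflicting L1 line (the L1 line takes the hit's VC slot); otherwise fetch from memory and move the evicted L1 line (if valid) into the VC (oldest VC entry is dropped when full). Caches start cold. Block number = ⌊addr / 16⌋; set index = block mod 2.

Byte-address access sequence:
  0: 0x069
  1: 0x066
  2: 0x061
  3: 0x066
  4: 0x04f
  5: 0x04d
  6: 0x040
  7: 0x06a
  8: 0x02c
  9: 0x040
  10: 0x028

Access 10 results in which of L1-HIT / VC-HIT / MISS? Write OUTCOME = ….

  [0] addr=0x69 blk=6 s=0: MISS | VC []
  [1] addr=0x66 blk=6 s=0: L1-HIT | VC []
  [2] addr=0x61 blk=6 s=0: L1-HIT | VC []
  [3] addr=0x66 blk=6 s=0: L1-HIT | VC []
  [4] addr=0x4f blk=4 s=0: MISS | VC [6]
  [5] addr=0x4d blk=4 s=0: L1-HIT | VC [6]
  [6] addr=0x40 blk=4 s=0: L1-HIT | VC [6]
  [7] addr=0x6a blk=6 s=0: VC-HIT | VC [4]
  [8] addr=0x2c blk=2 s=0: MISS | VC [4, 6]
  [9] addr=0x40 blk=4 s=0: VC-HIT | VC [2, 6]
  [10] addr=0x28 blk=2 s=0: VC-HIT | VC [4, 6]

OUTCOME = VC-HIT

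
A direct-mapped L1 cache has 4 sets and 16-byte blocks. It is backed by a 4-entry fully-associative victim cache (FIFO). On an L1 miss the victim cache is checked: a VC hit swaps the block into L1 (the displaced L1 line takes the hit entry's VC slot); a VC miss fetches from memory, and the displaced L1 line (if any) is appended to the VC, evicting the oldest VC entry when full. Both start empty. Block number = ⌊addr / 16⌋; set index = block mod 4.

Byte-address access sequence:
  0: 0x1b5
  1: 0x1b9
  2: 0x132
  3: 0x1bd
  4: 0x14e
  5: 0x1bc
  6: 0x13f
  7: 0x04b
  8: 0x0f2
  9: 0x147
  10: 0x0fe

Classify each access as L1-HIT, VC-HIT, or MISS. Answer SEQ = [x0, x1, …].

SEQ = [MISS, L1-HIT, MISS, VC-HIT, MISS, L1-HIT, VC-HIT, MISS, MISS, VC-HIT, L1-HIT]

  [0] addr=0x1b5 blk=27 s=3: MISS | VC []
  [1] addr=0x1b9 blk=27 s=3: L1-HIT | VC []
  [2] addr=0x132 blk=19 s=3: MISS | VC [27]
  [3] addr=0x1bd blk=27 s=3: VC-HIT | VC [19]
  [4] addr=0x14e blk=20 s=0: MISS | VC [19]
  [5] addr=0x1bc blk=27 s=3: L1-HIT | VC [19]
  [6] addr=0x13f blk=19 s=3: VC-HIT | VC [27]
  [7] addr=0x4b blk=4 s=0: MISS | VC [27, 20]
  [8] addr=0xf2 blk=15 s=3: MISS | VC [27, 20, 19]
  [9] addr=0x147 blk=20 s=0: VC-HIT | VC [27, 4, 19]
  [10] addr=0xfe blk=15 s=3: L1-HIT | VC [27, 4, 19]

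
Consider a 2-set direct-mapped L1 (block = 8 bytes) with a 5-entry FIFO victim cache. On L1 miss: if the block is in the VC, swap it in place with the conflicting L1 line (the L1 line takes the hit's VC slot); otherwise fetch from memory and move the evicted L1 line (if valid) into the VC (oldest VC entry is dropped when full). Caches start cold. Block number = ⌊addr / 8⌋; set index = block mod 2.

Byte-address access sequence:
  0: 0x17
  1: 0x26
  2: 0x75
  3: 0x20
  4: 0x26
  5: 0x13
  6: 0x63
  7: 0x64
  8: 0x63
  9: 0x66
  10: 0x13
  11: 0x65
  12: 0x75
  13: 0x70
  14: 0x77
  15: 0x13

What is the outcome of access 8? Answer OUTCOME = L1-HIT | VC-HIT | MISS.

OUTCOME = L1-HIT

0: 0x17 (blk 2, set 0) → MISS  vc=[]
1: 0x26 (blk 4, set 0) → MISS  vc=[2]
2: 0x75 (blk 14, set 0) → MISS  vc=[2, 4]
3: 0x20 (blk 4, set 0) → VC-HIT  vc=[2, 14]
4: 0x26 (blk 4, set 0) → L1-HIT  vc=[2, 14]
5: 0x13 (blk 2, set 0) → VC-HIT  vc=[4, 14]
6: 0x63 (blk 12, set 0) → MISS  vc=[4, 14, 2]
7: 0x64 (blk 12, set 0) → L1-HIT  vc=[4, 14, 2]
8: 0x63 (blk 12, set 0) → L1-HIT  vc=[4, 14, 2]
9: 0x66 (blk 12, set 0) → L1-HIT  vc=[4, 14, 2]
10: 0x13 (blk 2, set 0) → VC-HIT  vc=[4, 14, 12]
11: 0x65 (blk 12, set 0) → VC-HIT  vc=[4, 14, 2]
12: 0x75 (blk 14, set 0) → VC-HIT  vc=[4, 12, 2]
13: 0x70 (blk 14, set 0) → L1-HIT  vc=[4, 12, 2]
14: 0x77 (blk 14, set 0) → L1-HIT  vc=[4, 12, 2]
15: 0x13 (blk 2, set 0) → VC-HIT  vc=[4, 12, 14]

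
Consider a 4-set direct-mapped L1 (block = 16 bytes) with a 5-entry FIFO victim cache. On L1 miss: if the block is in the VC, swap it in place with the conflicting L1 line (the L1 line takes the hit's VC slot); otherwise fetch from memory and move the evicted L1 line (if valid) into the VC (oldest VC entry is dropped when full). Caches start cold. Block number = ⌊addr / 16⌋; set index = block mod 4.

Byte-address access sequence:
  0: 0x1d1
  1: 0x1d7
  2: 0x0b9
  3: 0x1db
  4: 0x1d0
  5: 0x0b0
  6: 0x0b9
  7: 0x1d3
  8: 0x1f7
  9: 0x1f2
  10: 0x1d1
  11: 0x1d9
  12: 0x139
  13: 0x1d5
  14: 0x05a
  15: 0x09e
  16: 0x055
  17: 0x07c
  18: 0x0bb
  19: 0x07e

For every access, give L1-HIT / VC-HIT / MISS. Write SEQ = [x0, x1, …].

  [0] addr=0x1d1 blk=29 s=1: MISS | VC []
  [1] addr=0x1d7 blk=29 s=1: L1-HIT | VC []
  [2] addr=0xb9 blk=11 s=3: MISS | VC []
  [3] addr=0x1db blk=29 s=1: L1-HIT | VC []
  [4] addr=0x1d0 blk=29 s=1: L1-HIT | VC []
  [5] addr=0xb0 blk=11 s=3: L1-HIT | VC []
  [6] addr=0xb9 blk=11 s=3: L1-HIT | VC []
  [7] addr=0x1d3 blk=29 s=1: L1-HIT | VC []
  [8] addr=0x1f7 blk=31 s=3: MISS | VC [11]
  [9] addr=0x1f2 blk=31 s=3: L1-HIT | VC [11]
  [10] addr=0x1d1 blk=29 s=1: L1-HIT | VC [11]
  [11] addr=0x1d9 blk=29 s=1: L1-HIT | VC [11]
  [12] addr=0x139 blk=19 s=3: MISS | VC [11, 31]
  [13] addr=0x1d5 blk=29 s=1: L1-HIT | VC [11, 31]
  [14] addr=0x5a blk=5 s=1: MISS | VC [11, 31, 29]
  [15] addr=0x9e blk=9 s=1: MISS | VC [11, 31, 29, 5]
  [16] addr=0x55 blk=5 s=1: VC-HIT | VC [11, 31, 29, 9]
  [17] addr=0x7c blk=7 s=3: MISS | VC [11, 31, 29, 9, 19]
  [18] addr=0xbb blk=11 s=3: VC-HIT | VC [7, 31, 29, 9, 19]
  [19] addr=0x7e blk=7 s=3: VC-HIT | VC [11, 31, 29, 9, 19]

SEQ = [MISS, L1-HIT, MISS, L1-HIT, L1-HIT, L1-HIT, L1-HIT, L1-HIT, MISS, L1-HIT, L1-HIT, L1-HIT, MISS, L1-HIT, MISS, MISS, VC-HIT, MISS, VC-HIT, VC-HIT]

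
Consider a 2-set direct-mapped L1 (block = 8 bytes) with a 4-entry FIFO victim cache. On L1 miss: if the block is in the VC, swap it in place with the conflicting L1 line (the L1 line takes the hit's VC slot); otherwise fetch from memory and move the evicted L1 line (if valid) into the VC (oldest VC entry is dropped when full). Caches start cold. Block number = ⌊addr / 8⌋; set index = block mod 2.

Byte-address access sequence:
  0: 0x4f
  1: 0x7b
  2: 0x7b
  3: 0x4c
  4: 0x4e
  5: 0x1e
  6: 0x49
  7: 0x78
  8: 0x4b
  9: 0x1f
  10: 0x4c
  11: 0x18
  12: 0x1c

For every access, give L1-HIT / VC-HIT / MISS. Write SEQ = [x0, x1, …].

  [0] addr=0x4f blk=9 s=1: MISS | VC []
  [1] addr=0x7b blk=15 s=1: MISS | VC [9]
  [2] addr=0x7b blk=15 s=1: L1-HIT | VC [9]
  [3] addr=0x4c blk=9 s=1: VC-HIT | VC [15]
  [4] addr=0x4e blk=9 s=1: L1-HIT | VC [15]
  [5] addr=0x1e blk=3 s=1: MISS | VC [15, 9]
  [6] addr=0x49 blk=9 s=1: VC-HIT | VC [15, 3]
  [7] addr=0x78 blk=15 s=1: VC-HIT | VC [9, 3]
  [8] addr=0x4b blk=9 s=1: VC-HIT | VC [15, 3]
  [9] addr=0x1f blk=3 s=1: VC-HIT | VC [15, 9]
  [10] addr=0x4c blk=9 s=1: VC-HIT | VC [15, 3]
  [11] addr=0x18 blk=3 s=1: VC-HIT | VC [15, 9]
  [12] addr=0x1c blk=3 s=1: L1-HIT | VC [15, 9]

SEQ = [MISS, MISS, L1-HIT, VC-HIT, L1-HIT, MISS, VC-HIT, VC-HIT, VC-HIT, VC-HIT, VC-HIT, VC-HIT, L1-HIT]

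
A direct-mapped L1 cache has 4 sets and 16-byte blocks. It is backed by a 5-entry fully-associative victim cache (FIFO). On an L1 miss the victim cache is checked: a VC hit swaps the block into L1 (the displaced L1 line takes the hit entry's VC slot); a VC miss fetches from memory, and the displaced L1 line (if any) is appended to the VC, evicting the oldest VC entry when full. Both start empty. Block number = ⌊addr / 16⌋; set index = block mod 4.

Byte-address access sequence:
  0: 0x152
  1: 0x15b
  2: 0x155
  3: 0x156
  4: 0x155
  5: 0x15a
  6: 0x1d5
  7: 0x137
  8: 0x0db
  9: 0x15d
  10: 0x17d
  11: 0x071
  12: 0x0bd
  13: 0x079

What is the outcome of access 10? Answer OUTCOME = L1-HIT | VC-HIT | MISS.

OUTCOME = MISS

0: 0x152 (blk 21, set 1) → MISS  vc=[]
1: 0x15b (blk 21, set 1) → L1-HIT  vc=[]
2: 0x155 (blk 21, set 1) → L1-HIT  vc=[]
3: 0x156 (blk 21, set 1) → L1-HIT  vc=[]
4: 0x155 (blk 21, set 1) → L1-HIT  vc=[]
5: 0x15a (blk 21, set 1) → L1-HIT  vc=[]
6: 0x1d5 (blk 29, set 1) → MISS  vc=[21]
7: 0x137 (blk 19, set 3) → MISS  vc=[21]
8: 0xdb (blk 13, set 1) → MISS  vc=[21, 29]
9: 0x15d (blk 21, set 1) → VC-HIT  vc=[13, 29]
10: 0x17d (blk 23, set 3) → MISS  vc=[13, 29, 19]
11: 0x71 (blk 7, set 3) → MISS  vc=[13, 29, 19, 23]
12: 0xbd (blk 11, set 3) → MISS  vc=[13, 29, 19, 23, 7]
13: 0x79 (blk 7, set 3) → VC-HIT  vc=[13, 29, 19, 23, 11]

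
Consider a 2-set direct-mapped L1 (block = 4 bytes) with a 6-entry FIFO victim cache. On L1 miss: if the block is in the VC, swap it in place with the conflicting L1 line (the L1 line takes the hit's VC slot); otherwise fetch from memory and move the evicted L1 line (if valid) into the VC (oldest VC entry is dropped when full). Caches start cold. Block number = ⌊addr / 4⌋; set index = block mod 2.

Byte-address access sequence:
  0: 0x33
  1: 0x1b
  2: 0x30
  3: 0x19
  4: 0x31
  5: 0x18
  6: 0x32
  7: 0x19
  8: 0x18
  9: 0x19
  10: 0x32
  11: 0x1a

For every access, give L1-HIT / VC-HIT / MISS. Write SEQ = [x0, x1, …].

SEQ = [MISS, MISS, VC-HIT, VC-HIT, VC-HIT, VC-HIT, VC-HIT, VC-HIT, L1-HIT, L1-HIT, VC-HIT, VC-HIT]

0: 0x33 (blk 12, set 0) → MISS  vc=[]
1: 0x1b (blk 6, set 0) → MISS  vc=[12]
2: 0x30 (blk 12, set 0) → VC-HIT  vc=[6]
3: 0x19 (blk 6, set 0) → VC-HIT  vc=[12]
4: 0x31 (blk 12, set 0) → VC-HIT  vc=[6]
5: 0x18 (blk 6, set 0) → VC-HIT  vc=[12]
6: 0x32 (blk 12, set 0) → VC-HIT  vc=[6]
7: 0x19 (blk 6, set 0) → VC-HIT  vc=[12]
8: 0x18 (blk 6, set 0) → L1-HIT  vc=[12]
9: 0x19 (blk 6, set 0) → L1-HIT  vc=[12]
10: 0x32 (blk 12, set 0) → VC-HIT  vc=[6]
11: 0x1a (blk 6, set 0) → VC-HIT  vc=[12]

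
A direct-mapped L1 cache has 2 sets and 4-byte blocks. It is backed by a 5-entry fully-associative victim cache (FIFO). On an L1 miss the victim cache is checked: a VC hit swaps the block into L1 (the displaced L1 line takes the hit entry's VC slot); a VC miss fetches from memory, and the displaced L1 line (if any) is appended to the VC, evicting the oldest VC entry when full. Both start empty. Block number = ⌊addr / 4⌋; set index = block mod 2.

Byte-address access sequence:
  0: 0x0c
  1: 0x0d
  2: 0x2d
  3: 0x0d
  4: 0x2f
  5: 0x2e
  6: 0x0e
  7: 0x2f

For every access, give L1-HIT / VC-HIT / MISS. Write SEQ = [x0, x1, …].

SEQ = [MISS, L1-HIT, MISS, VC-HIT, VC-HIT, L1-HIT, VC-HIT, VC-HIT]

#0 0xc→b3/s1 MISS; vc=[]
#1 0xd→b3/s1 L1-HIT; vc=[]
#2 0x2d→b11/s1 MISS; vc=[3]
#3 0xd→b3/s1 VC-HIT; vc=[11]
#4 0x2f→b11/s1 VC-HIT; vc=[3]
#5 0x2e→b11/s1 L1-HIT; vc=[3]
#6 0xe→b3/s1 VC-HIT; vc=[11]
#7 0x2f→b11/s1 VC-HIT; vc=[3]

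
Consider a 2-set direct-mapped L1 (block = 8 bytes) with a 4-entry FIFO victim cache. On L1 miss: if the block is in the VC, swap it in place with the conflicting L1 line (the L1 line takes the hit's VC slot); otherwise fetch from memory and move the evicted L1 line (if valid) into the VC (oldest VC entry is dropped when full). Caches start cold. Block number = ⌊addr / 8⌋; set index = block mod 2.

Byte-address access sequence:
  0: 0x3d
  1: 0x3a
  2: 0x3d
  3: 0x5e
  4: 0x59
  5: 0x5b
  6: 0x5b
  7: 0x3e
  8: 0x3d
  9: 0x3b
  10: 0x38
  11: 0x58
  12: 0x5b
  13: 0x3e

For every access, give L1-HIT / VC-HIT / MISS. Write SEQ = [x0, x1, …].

0: 0x3d (blk 7, set 1) → MISS  vc=[]
1: 0x3a (blk 7, set 1) → L1-HIT  vc=[]
2: 0x3d (blk 7, set 1) → L1-HIT  vc=[]
3: 0x5e (blk 11, set 1) → MISS  vc=[7]
4: 0x59 (blk 11, set 1) → L1-HIT  vc=[7]
5: 0x5b (blk 11, set 1) → L1-HIT  vc=[7]
6: 0x5b (blk 11, set 1) → L1-HIT  vc=[7]
7: 0x3e (blk 7, set 1) → VC-HIT  vc=[11]
8: 0x3d (blk 7, set 1) → L1-HIT  vc=[11]
9: 0x3b (blk 7, set 1) → L1-HIT  vc=[11]
10: 0x38 (blk 7, set 1) → L1-HIT  vc=[11]
11: 0x58 (blk 11, set 1) → VC-HIT  vc=[7]
12: 0x5b (blk 11, set 1) → L1-HIT  vc=[7]
13: 0x3e (blk 7, set 1) → VC-HIT  vc=[11]

SEQ = [MISS, L1-HIT, L1-HIT, MISS, L1-HIT, L1-HIT, L1-HIT, VC-HIT, L1-HIT, L1-HIT, L1-HIT, VC-HIT, L1-HIT, VC-HIT]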